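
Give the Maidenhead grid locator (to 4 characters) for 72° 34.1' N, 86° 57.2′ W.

EQ62

Shift to the Maidenhead origin (180°W, 90°S): lon 93.05, lat 162.57.
Field: 93.05/20 → 4 → E, 162.57/10 → 16 → Q; chars EQ.
Square: 13.05/2 → 6, 2.57/1 → 2; chars 62.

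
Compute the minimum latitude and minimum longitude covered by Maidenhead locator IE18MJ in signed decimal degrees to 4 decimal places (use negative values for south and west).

Field I=8, E=4: +8·20° lon, +4·10° lat → SW at lon -20°, lat -50°.
Square 1, 8: +1·2° lon, +8·1° lat → SW at lon -18°, lat -42°.
Subsquare m=12, j=9: +12·0.0833333° lon, +9·0.0416667° lat → SW at lon -17°, lat -41.625°.
latitude -41.6250, longitude -17.0000.

-41.6250, -17.0000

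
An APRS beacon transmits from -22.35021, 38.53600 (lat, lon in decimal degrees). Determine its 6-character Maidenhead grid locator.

KG97gp

Shift to the Maidenhead origin (180°W, 90°S): lon 218.5360, lat 67.6498.
Field: 218.5360/20 → 10 → K, 67.6498/10 → 6 → G; chars KG.
Square: 18.5360/2 → 9, 7.6498/1 → 7; chars 97.
Subsquare: 0.5360/0.0833333 → 6 → g, 0.6498/0.0416667 → 15 → p; chars gp.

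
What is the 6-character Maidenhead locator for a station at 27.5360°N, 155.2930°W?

Offset from 180°W / 90°S: lon 24.7070°, lat 117.5360°.
Field: lon ⌊24.7070/20⌋ = 1 → B; lat ⌊117.5360/10⌋ = 11 → L.
Square: lon ⌊4.7070/2⌋ = 2; lat ⌊7.5360/1⌋ = 7.
Subsquare: lon ⌊0.7070/0.0833333⌋ = 8 → i; lat ⌊0.5360/0.0416667⌋ = 12 → m.

BL27im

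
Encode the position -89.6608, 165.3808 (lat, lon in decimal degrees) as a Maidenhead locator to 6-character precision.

RA20qi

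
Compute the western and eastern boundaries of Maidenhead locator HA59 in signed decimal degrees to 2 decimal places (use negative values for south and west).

Field H=7, A=0: +7·20° lon, +0·10° lat → SW at lon -40°, lat -90°.
Square 5, 9: +5·2° lon, +9·1° lat → SW at lon -30°, lat -81°.
Cell spans 2° lon × 1° lat.
west -30.00, east -28.00.

-30.00, -28.00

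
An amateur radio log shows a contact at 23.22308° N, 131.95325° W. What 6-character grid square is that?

CL43af

Shift to the Maidenhead origin (180°W, 90°S): lon 48.0468, lat 113.2231.
Field: 48.0468/20 → 2 → C, 113.2231/10 → 11 → L; chars CL.
Square: 8.0468/2 → 4, 3.2231/1 → 3; chars 43.
Subsquare: 0.0468/0.0833333 → 0 → a, 0.2231/0.0416667 → 5 → f; chars af.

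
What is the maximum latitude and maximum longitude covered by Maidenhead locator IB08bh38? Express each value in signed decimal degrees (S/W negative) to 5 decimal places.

-71.67083, -19.88333

Field I=8, B=1: +8·20° lon, +1·10° lat → SW at lon -20°, lat -80°.
Square 0, 8: +0·2° lon, +8·1° lat → SW at lon -20°, lat -72°.
Subsquare b=1, h=7: +1·0.0833333° lon, +7·0.0416667° lat → SW at lon -19.9167°, lat -71.7083°.
Extended square 3, 8: +3·0.00833333° lon, +8·0.00416667° lat → SW at lon -19.8917°, lat -71.675°.
Cell spans 0.00833333° lon × 0.00416667° lat. NE corner is SW corner plus one full cell.
latitude -71.67083, longitude -19.88333.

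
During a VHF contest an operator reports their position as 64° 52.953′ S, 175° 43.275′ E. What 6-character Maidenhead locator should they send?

RC75uc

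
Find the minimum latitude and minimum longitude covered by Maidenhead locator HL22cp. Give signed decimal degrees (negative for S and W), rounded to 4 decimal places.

22.6250, -35.8333

Field H=7, L=11: +7·20° lon, +11·10° lat → SW at lon -40°, lat 20°.
Square 2, 2: +2·2° lon, +2·1° lat → SW at lon -36°, lat 22°.
Subsquare c=2, p=15: +2·0.0833333° lon, +15·0.0416667° lat → SW at lon -35.8333°, lat 22.625°.
latitude 22.6250, longitude -35.8333.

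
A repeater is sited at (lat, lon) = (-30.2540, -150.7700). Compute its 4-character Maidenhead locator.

Offset from 180°W / 90°S: lon 29.23°, lat 59.75°.
Field: 29.23/20 → 1 → B, 59.75/10 → 5 → F; chars BF.
Square: 9.23/2 → 4, 9.75/1 → 9; chars 49.

BF49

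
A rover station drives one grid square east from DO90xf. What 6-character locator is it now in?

EO00af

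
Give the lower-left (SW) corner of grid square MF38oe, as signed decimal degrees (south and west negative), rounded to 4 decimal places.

-31.8333, 67.1667

Field M=12, F=5: +12·20° lon, +5·10° lat → SW at lon 60°, lat -40°.
Square 3, 8: +3·2° lon, +8·1° lat → SW at lon 66°, lat -32°.
Subsquare o=14, e=4: +14·0.0833333° lon, +4·0.0416667° lat → SW at lon 67.1667°, lat -31.8333°.
latitude -31.8333, longitude 67.1667.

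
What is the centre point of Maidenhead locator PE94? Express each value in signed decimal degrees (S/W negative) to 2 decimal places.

-45.50, 139.00

Field P=15, E=4: +15·20° lon, +4·10° lat → SW at lon 120°, lat -50°.
Square 9, 4: +9·2° lon, +4·1° lat → SW at lon 138°, lat -46°.
Cell spans 2° lon × 1° lat. Centre is SW corner plus half of each.
latitude -45.50, longitude 139.00.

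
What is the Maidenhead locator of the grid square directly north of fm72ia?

FM72ib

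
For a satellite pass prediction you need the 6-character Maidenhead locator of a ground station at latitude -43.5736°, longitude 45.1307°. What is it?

LE26nk

Offset from 180°W / 90°S: lon 225.1307°, lat 46.4264°.
Field: lon ⌊225.1307/20⌋ = 11 → L; lat ⌊46.4264/10⌋ = 4 → E.
Square: lon ⌊5.1307/2⌋ = 2; lat ⌊6.4264/1⌋ = 6.
Subsquare: lon ⌊1.1307/0.0833333⌋ = 13 → n; lat ⌊0.4264/0.0416667⌋ = 10 → k.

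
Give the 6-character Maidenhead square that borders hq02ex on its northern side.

Latitude subsquare x = 23; +1 → 24, wraps to 0 = a, carry into square.
Latitude square 2; +1 → 3.
The longitude characters are unchanged.

HQ03ea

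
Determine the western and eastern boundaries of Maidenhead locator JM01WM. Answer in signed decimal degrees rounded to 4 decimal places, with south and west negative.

Field J=9, M=12: +9·20° lon, +12·10° lat → SW at lon 0°, lat 30°.
Square 0, 1: +0·2° lon, +1·1° lat → SW at lon 0°, lat 31°.
Subsquare w=22, m=12: +22·0.0833333° lon, +12·0.0416667° lat → SW at lon 1.83333°, lat 31.5°.
Cell spans 0.0833333° lon × 0.0416667° lat.
west 1.8333, east 1.9167.

1.8333, 1.9167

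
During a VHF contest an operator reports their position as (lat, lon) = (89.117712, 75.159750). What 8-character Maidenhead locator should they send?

MR79nc98

Offset from 180°W / 90°S: lon 255.15975°, lat 179.11771°.
Field: lon ⌊255.15975/20⌋ = 12 → M; lat ⌊179.11771/10⌋ = 17 → R.
Square: lon ⌊15.15975/2⌋ = 7; lat ⌊9.11771/1⌋ = 9.
Subsquare: lon ⌊1.15975/0.0833333⌋ = 13 → n; lat ⌊0.11771/0.0416667⌋ = 2 → c.
Extended square: lon ⌊0.07642/0.00833333⌋ = 9; lat ⌊0.03438/0.00416667⌋ = 8.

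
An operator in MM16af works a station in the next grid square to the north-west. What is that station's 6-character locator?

Longitude subsquare a = 0; −1 → -1, wraps to 23 = x, carry into square.
Longitude square 1; −1 → 0.
Latitude subsquare f = 5; +1 → 6 = g.

MM06xg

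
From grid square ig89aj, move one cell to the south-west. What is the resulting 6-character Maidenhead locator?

IG79xi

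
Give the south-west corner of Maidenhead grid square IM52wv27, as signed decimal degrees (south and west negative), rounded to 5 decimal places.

Field I=8, M=12: +8·20° lon, +12·10° lat → SW at lon -20°, lat 30°.
Square 5, 2: +5·2° lon, +2·1° lat → SW at lon -10°, lat 32°.
Subsquare w=22, v=21: +22·0.0833333° lon, +21·0.0416667° lat → SW at lon -8.16667°, lat 32.875°.
Extended square 2, 7: +2·0.00833333° lon, +7·0.00416667° lat → SW at lon -8.15°, lat 32.9042°.
latitude 32.90417, longitude -8.15000.

32.90417, -8.15000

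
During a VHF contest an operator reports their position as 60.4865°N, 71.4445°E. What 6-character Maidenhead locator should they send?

MP50rl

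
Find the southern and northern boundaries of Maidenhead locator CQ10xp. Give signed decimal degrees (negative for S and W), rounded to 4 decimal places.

70.6250, 70.6667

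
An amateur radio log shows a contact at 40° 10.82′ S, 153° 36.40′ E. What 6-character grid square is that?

QE69tt

Add 180° to longitude and 90° to latitude: 333.6067, 49.8197.
Field: lon ⌊333.6067/20⌋ = 16 → Q; lat ⌊49.8197/10⌋ = 4 → E.
Square: lon ⌊13.6067/2⌋ = 6; lat ⌊9.8197/1⌋ = 9.
Subsquare: lon ⌊1.6067/0.0833333⌋ = 19 → t; lat ⌊0.8197/0.0416667⌋ = 19 → t.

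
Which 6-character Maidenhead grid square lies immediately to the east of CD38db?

CD38eb

Longitude subsquare d = 3; +1 → 4 = e.
The latitude characters are unchanged.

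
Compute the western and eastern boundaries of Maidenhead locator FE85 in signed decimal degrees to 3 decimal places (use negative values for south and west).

-64.000, -62.000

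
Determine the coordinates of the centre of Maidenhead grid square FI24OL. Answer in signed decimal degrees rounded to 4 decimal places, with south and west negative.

Field F=5, I=8: +5·20° lon, +8·10° lat → SW at lon -80°, lat -10°.
Square 2, 4: +2·2° lon, +4·1° lat → SW at lon -76°, lat -6°.
Subsquare o=14, l=11: +14·0.0833333° lon, +11·0.0416667° lat → SW at lon -74.8333°, lat -5.54167°.
Cell spans 0.0833333° lon × 0.0416667° lat. Centre is SW corner plus half of each.
latitude -5.5208, longitude -74.7917.

-5.5208, -74.7917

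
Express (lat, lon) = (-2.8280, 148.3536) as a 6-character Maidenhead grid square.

QI47ee

Offset from 180°W / 90°S: lon 328.3536°, lat 87.1720°.
Field: 328.3536/20 → 16 → Q, 87.1720/10 → 8 → I; chars QI.
Square: 8.3536/2 → 4, 7.1720/1 → 7; chars 47.
Subsquare: 0.3536/0.0833333 → 4 → e, 0.1720/0.0416667 → 4 → e; chars ee.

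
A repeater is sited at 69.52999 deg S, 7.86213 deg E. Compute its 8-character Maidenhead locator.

JC30wl32

Add 180° to longitude and 90° to latitude: 187.86213, 20.47001.
Field (20°×10°, letters A–R): 187.86213/20 → 9 → J, 20.47001/10 → 2 → C; chars JC.
Square (2°×1°, digits 0–9): 7.86213/2 → 3, 0.47001/1 → 0; chars 30.
Subsquare (5′×2.5′, letters a–x): 1.86213/0.0833333 → 22 → w, 0.47001/0.0416667 → 11 → l; chars wl.
Extended square (30″×15″, digits 0–9): 0.02880/0.00833333 → 3, 0.01168/0.00416667 → 2; chars 32.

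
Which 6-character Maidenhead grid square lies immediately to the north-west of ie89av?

Longitude subsquare a = 0; −1 → -1, wraps to 23 = x, carry into square.
Longitude square 8; −1 → 7.
Latitude subsquare v = 21; +1 → 22 = w.

IE79xw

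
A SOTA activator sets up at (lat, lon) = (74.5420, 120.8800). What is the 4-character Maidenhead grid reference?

PQ04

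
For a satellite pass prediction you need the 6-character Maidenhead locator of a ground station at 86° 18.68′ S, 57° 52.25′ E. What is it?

Shift to the Maidenhead origin (180°W, 90°S): lon 237.8708, lat 3.6887.
Field (20°×10°, letters A–R): 237.8708/20 → 11 → L, 3.6887/10 → 0 → A; chars LA.
Square (2°×1°, digits 0–9): 17.8708/2 → 8, 3.6887/1 → 3; chars 83.
Subsquare (5′×2.5′, letters a–x): 1.8708/0.0833333 → 22 → w, 0.6887/0.0416667 → 16 → q; chars wq.

LA83wq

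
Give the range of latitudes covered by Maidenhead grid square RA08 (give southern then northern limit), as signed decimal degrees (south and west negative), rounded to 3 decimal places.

Field R=17, A=0: +17·20° lon, +0·10° lat → SW at lon 160°, lat -90°.
Square 0, 8: +0·2° lon, +8·1° lat → SW at lon 160°, lat -82°.
Cell spans 2° lon × 1° lat.
south -82.000, north -81.000.

-82.000, -81.000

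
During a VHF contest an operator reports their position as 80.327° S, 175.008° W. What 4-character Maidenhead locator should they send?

Add 180° to longitude and 90° to latitude: 4.99, 9.67.
Field: lon ⌊4.99/20⌋ = 0 → A; lat ⌊9.67/10⌋ = 0 → A.
Square: lon ⌊4.99/2⌋ = 2; lat ⌊9.67/1⌋ = 9.

AA29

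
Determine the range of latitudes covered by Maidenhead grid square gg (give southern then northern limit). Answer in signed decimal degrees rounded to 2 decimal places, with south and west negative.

-30.00, -20.00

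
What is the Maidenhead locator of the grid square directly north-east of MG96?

NG07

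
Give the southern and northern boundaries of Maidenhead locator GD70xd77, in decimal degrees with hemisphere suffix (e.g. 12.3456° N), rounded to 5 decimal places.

Field G=6, D=3: +6·20° lon, +3·10° lat → SW at lon -60°, lat -60°.
Square 7, 0: +7·2° lon, +0·1° lat → SW at lon -46°, lat -60°.
Subsquare x=23, d=3: +23·0.0833333° lon, +3·0.0416667° lat → SW at lon -44.0833°, lat -59.875°.
Extended square 7, 7: +7·0.00833333° lon, +7·0.00416667° lat → SW at lon -44.025°, lat -59.8458°.
Cell spans 0.00833333° lon × 0.00416667° lat.
south 59.84583° S, north 59.84167° S.

59.84583° S, 59.84167° S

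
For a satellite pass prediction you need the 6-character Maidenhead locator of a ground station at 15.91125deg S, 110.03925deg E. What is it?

Offset from 180°W / 90°S: lon 290.0392°, lat 74.0888°.
Field: lon ⌊290.0392/20⌋ = 14 → O; lat ⌊74.0888/10⌋ = 7 → H.
Square: lon ⌊10.0392/2⌋ = 5; lat ⌊4.0888/1⌋ = 4.
Subsquare: lon ⌊0.0392/0.0833333⌋ = 0 → a; lat ⌊0.0888/0.0416667⌋ = 2 → c.

OH54ac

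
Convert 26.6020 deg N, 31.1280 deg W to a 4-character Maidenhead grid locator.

HL46

Shift to the Maidenhead origin (180°W, 90°S): lon 148.87, lat 116.60.
Field (20°×10°, letters A–R): 148.87/20 → 7 → H, 116.60/10 → 11 → L; chars HL.
Square (2°×1°, digits 0–9): 8.87/2 → 4, 6.60/1 → 6; chars 46.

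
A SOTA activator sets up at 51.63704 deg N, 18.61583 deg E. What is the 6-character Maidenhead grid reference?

JO91hp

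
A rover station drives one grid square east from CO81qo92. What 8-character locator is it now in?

CO81ro02

Longitude extended square 9; +1 → 10, wraps to 0, carry into subsquare.
Longitude subsquare q = 16; +1 → 17 = r.
The latitude characters are unchanged.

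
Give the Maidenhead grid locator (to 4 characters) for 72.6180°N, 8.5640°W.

Shift to the Maidenhead origin (180°W, 90°S): lon 171.44, lat 162.62.
Field: lon ⌊171.44/20⌋ = 8 → I; lat ⌊162.62/10⌋ = 16 → Q.
Square: lon ⌊11.44/2⌋ = 5; lat ⌊2.62/1⌋ = 2.

IQ52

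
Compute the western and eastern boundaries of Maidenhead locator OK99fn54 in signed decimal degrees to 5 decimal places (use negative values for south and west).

Field O=14, K=10: +14·20° lon, +10·10° lat → SW at lon 100°, lat 10°.
Square 9, 9: +9·2° lon, +9·1° lat → SW at lon 118°, lat 19°.
Subsquare f=5, n=13: +5·0.0833333° lon, +13·0.0416667° lat → SW at lon 118.417°, lat 19.5417°.
Extended square 5, 4: +5·0.00833333° lon, +4·0.00416667° lat → SW at lon 118.458°, lat 19.5583°.
Cell spans 0.00833333° lon × 0.00416667° lat.
west 118.45833, east 118.46667.

118.45833, 118.46667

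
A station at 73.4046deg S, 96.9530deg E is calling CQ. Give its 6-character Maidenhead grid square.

NB86lo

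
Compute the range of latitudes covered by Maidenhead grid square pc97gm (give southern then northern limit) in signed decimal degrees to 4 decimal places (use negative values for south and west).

-62.5000, -62.4583

Field P=15, C=2: +15·20° lon, +2·10° lat → SW at lon 120°, lat -70°.
Square 9, 7: +9·2° lon, +7·1° lat → SW at lon 138°, lat -63°.
Subsquare g=6, m=12: +6·0.0833333° lon, +12·0.0416667° lat → SW at lon 138.5°, lat -62.5°.
Cell spans 0.0833333° lon × 0.0416667° lat.
south -62.5000, north -62.4583.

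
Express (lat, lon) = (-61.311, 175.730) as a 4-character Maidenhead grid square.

Shift to the Maidenhead origin (180°W, 90°S): lon 355.73, lat 28.69.
Field (20°×10°, letters A–R): lon ⌊355.73/20⌋ = 17 → R; lat ⌊28.69/10⌋ = 2 → C.
Square (2°×1°, digits 0–9): lon ⌊15.73/2⌋ = 7; lat ⌊8.69/1⌋ = 8.

RC78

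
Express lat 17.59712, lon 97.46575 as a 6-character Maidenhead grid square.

NK87ro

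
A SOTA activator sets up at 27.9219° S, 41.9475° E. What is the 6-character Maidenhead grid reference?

LG02xb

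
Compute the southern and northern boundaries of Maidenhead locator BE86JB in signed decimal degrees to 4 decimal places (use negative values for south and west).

Field B=1, E=4: +1·20° lon, +4·10° lat → SW at lon -160°, lat -50°.
Square 8, 6: +8·2° lon, +6·1° lat → SW at lon -144°, lat -44°.
Subsquare j=9, b=1: +9·0.0833333° lon, +1·0.0416667° lat → SW at lon -143.25°, lat -43.9583°.
Cell spans 0.0833333° lon × 0.0416667° lat.
south -43.9583, north -43.9167.

-43.9583, -43.9167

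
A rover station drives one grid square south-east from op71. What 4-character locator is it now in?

OP80

Longitude square 7; +1 → 8.
Latitude square 1; −1 → 0.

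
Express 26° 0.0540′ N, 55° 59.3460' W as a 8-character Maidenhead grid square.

GL26aa10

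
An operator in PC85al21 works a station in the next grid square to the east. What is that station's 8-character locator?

PC85al31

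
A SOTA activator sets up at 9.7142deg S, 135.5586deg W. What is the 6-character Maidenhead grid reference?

CI20fg

Offset from 180°W / 90°S: lon 44.4414°, lat 80.2858°.
Field: lon ⌊44.4414/20⌋ = 2 → C; lat ⌊80.2858/10⌋ = 8 → I.
Square: lon ⌊4.4414/2⌋ = 2; lat ⌊0.2858/1⌋ = 0.
Subsquare: lon ⌊0.4414/0.0833333⌋ = 5 → f; lat ⌊0.2858/0.0416667⌋ = 6 → g.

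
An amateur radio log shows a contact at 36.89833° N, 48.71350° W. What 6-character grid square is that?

Add 180° to longitude and 90° to latitude: 131.2865, 126.8983.
Field: 131.2865/20 → 6 → G, 126.8983/10 → 12 → M; chars GM.
Square: 11.2865/2 → 5, 6.8983/1 → 6; chars 56.
Subsquare: 1.2865/0.0833333 → 15 → p, 0.8983/0.0416667 → 21 → v; chars pv.

GM56pv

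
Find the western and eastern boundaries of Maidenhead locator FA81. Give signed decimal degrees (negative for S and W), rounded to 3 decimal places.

Field F=5, A=0: +5·20° lon, +0·10° lat → SW at lon -80°, lat -90°.
Square 8, 1: +8·2° lon, +1·1° lat → SW at lon -64°, lat -89°.
Cell spans 2° lon × 1° lat.
west -64.000, east -62.000.

-64.000, -62.000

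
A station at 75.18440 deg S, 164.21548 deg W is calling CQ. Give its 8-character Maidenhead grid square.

AB74vt45

Offset from 180°W / 90°S: lon 15.78452°, lat 14.81560°.
Field: 15.78452/20 → 0 → A, 14.81560/10 → 1 → B; chars AB.
Square: 15.78452/2 → 7, 4.81560/1 → 4; chars 74.
Subsquare: 1.78452/0.0833333 → 21 → v, 0.81560/0.0416667 → 19 → t; chars vt.
Extended square: 0.03452/0.00833333 → 4, 0.02393/0.00416667 → 5; chars 45.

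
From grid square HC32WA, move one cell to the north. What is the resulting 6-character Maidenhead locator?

HC32wb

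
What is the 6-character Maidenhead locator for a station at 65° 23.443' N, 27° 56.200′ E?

KP35xj

Shift to the Maidenhead origin (180°W, 90°S): lon 207.9367, lat 155.3907.
Field: lon ⌊207.9367/20⌋ = 10 → K; lat ⌊155.3907/10⌋ = 15 → P.
Square: lon ⌊7.9367/2⌋ = 3; lat ⌊5.3907/1⌋ = 5.
Subsquare: lon ⌊1.9367/0.0833333⌋ = 23 → x; lat ⌊0.3907/0.0416667⌋ = 9 → j.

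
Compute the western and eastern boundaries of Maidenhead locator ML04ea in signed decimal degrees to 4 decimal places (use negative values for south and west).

60.3333, 60.4167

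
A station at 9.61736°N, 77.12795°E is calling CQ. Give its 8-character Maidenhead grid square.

Shift to the Maidenhead origin (180°W, 90°S): lon 257.12795, lat 99.61736.
Field: lon ⌊257.12795/20⌋ = 12 → M; lat ⌊99.61736/10⌋ = 9 → J.
Square: lon ⌊17.12795/2⌋ = 8; lat ⌊9.61736/1⌋ = 9.
Subsquare: lon ⌊1.12795/0.0833333⌋ = 13 → n; lat ⌊0.61736/0.0416667⌋ = 14 → o.
Extended square: lon ⌊0.04462/0.00833333⌋ = 5; lat ⌊0.03403/0.00416667⌋ = 8.

MJ89no58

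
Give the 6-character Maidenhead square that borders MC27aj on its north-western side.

Longitude subsquare a = 0; −1 → -1, wraps to 23 = x, carry into square.
Longitude square 2; −1 → 1.
Latitude subsquare j = 9; +1 → 10 = k.

MC17xk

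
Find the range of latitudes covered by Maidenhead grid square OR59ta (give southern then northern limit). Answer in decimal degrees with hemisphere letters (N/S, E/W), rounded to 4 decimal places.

89.0000° N, 89.0417° N

Field O=14, R=17: +14·20° lon, +17·10° lat → SW at lon 100°, lat 80°.
Square 5, 9: +5·2° lon, +9·1° lat → SW at lon 110°, lat 89°.
Subsquare t=19, a=0: +19·0.0833333° lon, +0·0.0416667° lat → SW at lon 111.583°, lat 89°.
Cell spans 0.0833333° lon × 0.0416667° lat.
south 89.0000° N, north 89.0417° N.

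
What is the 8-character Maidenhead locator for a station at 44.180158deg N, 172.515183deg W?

AN34re83

Shift to the Maidenhead origin (180°W, 90°S): lon 7.48482, lat 134.18016.
Field (20°×10°, letters A–R): lon ⌊7.48482/20⌋ = 0 → A; lat ⌊134.18016/10⌋ = 13 → N.
Square (2°×1°, digits 0–9): lon ⌊7.48482/2⌋ = 3; lat ⌊4.18016/1⌋ = 4.
Subsquare (5′×2.5′, letters a–x): lon ⌊1.48482/0.0833333⌋ = 17 → r; lat ⌊0.18016/0.0416667⌋ = 4 → e.
Extended square (30″×15″, digits 0–9): lon ⌊0.06815/0.00833333⌋ = 8; lat ⌊0.01349/0.00416667⌋ = 3.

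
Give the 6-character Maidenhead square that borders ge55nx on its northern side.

GE56na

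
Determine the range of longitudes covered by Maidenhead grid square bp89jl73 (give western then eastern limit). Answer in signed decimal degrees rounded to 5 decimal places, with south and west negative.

Field B=1, P=15: +1·20° lon, +15·10° lat → SW at lon -160°, lat 60°.
Square 8, 9: +8·2° lon, +9·1° lat → SW at lon -144°, lat 69°.
Subsquare j=9, l=11: +9·0.0833333° lon, +11·0.0416667° lat → SW at lon -143.25°, lat 69.4583°.
Extended square 7, 3: +7·0.00833333° lon, +3·0.00416667° lat → SW at lon -143.192°, lat 69.4708°.
Cell spans 0.00833333° lon × 0.00416667° lat.
west -143.19167, east -143.18333.

-143.19167, -143.18333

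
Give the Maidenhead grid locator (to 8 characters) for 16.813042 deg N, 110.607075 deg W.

Add 180° to longitude and 90° to latitude: 69.39293, 106.81304.
Field: 69.39293/20 → 3 → D, 106.81304/10 → 10 → K; chars DK.
Square: 9.39293/2 → 4, 6.81304/1 → 6; chars 46.
Subsquare: 1.39293/0.0833333 → 16 → q, 0.81304/0.0416667 → 19 → t; chars qt.
Extended square: 0.05959/0.00833333 → 7, 0.02138/0.00416667 → 5; chars 75.

DK46qt75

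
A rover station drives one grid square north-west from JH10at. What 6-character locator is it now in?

JH00xu

Longitude subsquare a = 0; −1 → -1, wraps to 23 = x, carry into square.
Longitude square 1; −1 → 0.
Latitude subsquare t = 19; +1 → 20 = u.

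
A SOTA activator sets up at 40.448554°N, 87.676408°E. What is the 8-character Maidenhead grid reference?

NN30uk17

Offset from 180°W / 90°S: lon 267.67641°, lat 130.44855°.
Field (20°×10°, letters A–R): lon ⌊267.67641/20⌋ = 13 → N; lat ⌊130.44855/10⌋ = 13 → N.
Square (2°×1°, digits 0–9): lon ⌊7.67641/2⌋ = 3; lat ⌊0.44855/1⌋ = 0.
Subsquare (5′×2.5′, letters a–x): lon ⌊1.67641/0.0833333⌋ = 20 → u; lat ⌊0.44855/0.0416667⌋ = 10 → k.
Extended square (30″×15″, digits 0–9): lon ⌊0.00974/0.00833333⌋ = 1; lat ⌊0.03189/0.00416667⌋ = 7.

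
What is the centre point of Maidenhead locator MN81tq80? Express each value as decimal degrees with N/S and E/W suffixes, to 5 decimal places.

41.66875° N, 77.65417° E

Field M=12, N=13: +12·20° lon, +13·10° lat → SW at lon 60°, lat 40°.
Square 8, 1: +8·2° lon, +1·1° lat → SW at lon 76°, lat 41°.
Subsquare t=19, q=16: +19·0.0833333° lon, +16·0.0416667° lat → SW at lon 77.5833°, lat 41.6667°.
Extended square 8, 0: +8·0.00833333° lon, +0·0.00416667° lat → SW at lon 77.65°, lat 41.6667°.
Cell spans 0.00833333° lon × 0.00416667° lat. Centre is SW corner plus half of each.
latitude 41.66875° N, longitude 77.65417° E.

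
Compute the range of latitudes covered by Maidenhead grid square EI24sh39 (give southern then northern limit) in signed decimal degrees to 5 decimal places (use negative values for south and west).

-5.67083, -5.66667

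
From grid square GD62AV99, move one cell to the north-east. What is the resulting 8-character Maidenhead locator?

GD62bw00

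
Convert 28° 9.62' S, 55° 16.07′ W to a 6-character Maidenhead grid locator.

GG21iu

Offset from 180°W / 90°S: lon 124.7322°, lat 61.8397°.
Field: 124.7322/20 → 6 → G, 61.8397/10 → 6 → G; chars GG.
Square: 4.7322/2 → 2, 1.8397/1 → 1; chars 21.
Subsquare: 0.7322/0.0833333 → 8 → i, 0.8397/0.0416667 → 20 → u; chars iu.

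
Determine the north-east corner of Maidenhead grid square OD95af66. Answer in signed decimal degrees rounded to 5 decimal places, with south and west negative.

-54.76250, 118.05833

Field O=14, D=3: +14·20° lon, +3·10° lat → SW at lon 100°, lat -60°.
Square 9, 5: +9·2° lon, +5·1° lat → SW at lon 118°, lat -55°.
Subsquare a=0, f=5: +0·0.0833333° lon, +5·0.0416667° lat → SW at lon 118°, lat -54.7917°.
Extended square 6, 6: +6·0.00833333° lon, +6·0.00416667° lat → SW at lon 118.05°, lat -54.7667°.
Cell spans 0.00833333° lon × 0.00416667° lat. NE corner is SW corner plus one full cell.
latitude -54.76250, longitude 118.05833.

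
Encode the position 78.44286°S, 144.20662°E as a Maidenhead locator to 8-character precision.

QB21cn43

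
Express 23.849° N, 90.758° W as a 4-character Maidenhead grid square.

EL43

Add 180° to longitude and 90° to latitude: 89.24, 113.85.
Field: lon ⌊89.24/20⌋ = 4 → E; lat ⌊113.85/10⌋ = 11 → L.
Square: lon ⌊9.24/2⌋ = 4; lat ⌊3.85/1⌋ = 3.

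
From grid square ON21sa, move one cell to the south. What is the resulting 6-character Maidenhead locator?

ON20sx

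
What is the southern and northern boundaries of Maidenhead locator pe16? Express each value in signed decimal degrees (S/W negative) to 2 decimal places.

-44.00, -43.00

Field P=15, E=4: +15·20° lon, +4·10° lat → SW at lon 120°, lat -50°.
Square 1, 6: +1·2° lon, +6·1° lat → SW at lon 122°, lat -44°.
Cell spans 2° lon × 1° lat.
south -44.00, north -43.00.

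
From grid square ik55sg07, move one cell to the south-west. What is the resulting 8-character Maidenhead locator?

Longitude extended square 0; −1 → -1, wraps to 9, carry into subsquare.
Longitude subsquare s = 18; −1 → 17 = r.
Latitude extended square 7; −1 → 6.

IK55rg96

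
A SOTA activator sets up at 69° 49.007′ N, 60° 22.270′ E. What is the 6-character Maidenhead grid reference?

MP09et

Offset from 180°W / 90°S: lon 240.3712°, lat 159.8168°.
Field: 240.3712/20 → 12 → M, 159.8168/10 → 15 → P; chars MP.
Square: 0.3712/2 → 0, 9.8168/1 → 9; chars 09.
Subsquare: 0.3712/0.0833333 → 4 → e, 0.8168/0.0416667 → 19 → t; chars et.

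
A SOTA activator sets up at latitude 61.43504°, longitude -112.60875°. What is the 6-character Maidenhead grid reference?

DP31qk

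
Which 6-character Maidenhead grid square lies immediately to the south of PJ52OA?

PJ51ox

Latitude subsquare a = 0; −1 → -1, wraps to 23 = x, carry into square.
Latitude square 2; −1 → 1.
The longitude characters are unchanged.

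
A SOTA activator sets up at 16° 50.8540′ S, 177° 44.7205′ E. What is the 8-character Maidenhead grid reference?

RH83ud96

Shift to the Maidenhead origin (180°W, 90°S): lon 357.74534, lat 73.15243.
Field: lon ⌊357.74534/20⌋ = 17 → R; lat ⌊73.15243/10⌋ = 7 → H.
Square: lon ⌊17.74534/2⌋ = 8; lat ⌊3.15243/1⌋ = 3.
Subsquare: lon ⌊1.74534/0.0833333⌋ = 20 → u; lat ⌊0.15243/0.0416667⌋ = 3 → d.
Extended square: lon ⌊0.07867/0.00833333⌋ = 9; lat ⌊0.02743/0.00416667⌋ = 6.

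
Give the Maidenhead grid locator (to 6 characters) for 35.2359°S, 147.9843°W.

Offset from 180°W / 90°S: lon 32.0157°, lat 54.7641°.
Field: lon ⌊32.0157/20⌋ = 1 → B; lat ⌊54.7641/10⌋ = 5 → F.
Square: lon ⌊12.0157/2⌋ = 6; lat ⌊4.7641/1⌋ = 4.
Subsquare: lon ⌊0.0157/0.0833333⌋ = 0 → a; lat ⌊0.7641/0.0416667⌋ = 18 → s.

BF64as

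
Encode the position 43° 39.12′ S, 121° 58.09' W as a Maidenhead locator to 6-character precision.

CE96ai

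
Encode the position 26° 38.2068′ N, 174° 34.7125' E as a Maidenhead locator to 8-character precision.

RL76gp92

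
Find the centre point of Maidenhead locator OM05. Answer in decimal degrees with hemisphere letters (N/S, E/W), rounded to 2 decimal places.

Field O=14, M=12: +14·20° lon, +12·10° lat → SW at lon 100°, lat 30°.
Square 0, 5: +0·2° lon, +5·1° lat → SW at lon 100°, lat 35°.
Cell spans 2° lon × 1° lat. Centre is SW corner plus half of each.
latitude 35.50° N, longitude 101.00° E.

35.50° N, 101.00° E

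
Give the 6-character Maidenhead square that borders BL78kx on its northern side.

BL79ka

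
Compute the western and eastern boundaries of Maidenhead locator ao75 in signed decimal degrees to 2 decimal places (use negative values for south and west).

Field A=0, O=14: +0·20° lon, +14·10° lat → SW at lon -180°, lat 50°.
Square 7, 5: +7·2° lon, +5·1° lat → SW at lon -166°, lat 55°.
Cell spans 2° lon × 1° lat.
west -166.00, east -164.00.

-166.00, -164.00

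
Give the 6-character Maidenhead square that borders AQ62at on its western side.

Longitude subsquare a = 0; −1 → -1, wraps to 23 = x, carry into square.
Longitude square 6; −1 → 5.
The latitude characters are unchanged.

AQ52xt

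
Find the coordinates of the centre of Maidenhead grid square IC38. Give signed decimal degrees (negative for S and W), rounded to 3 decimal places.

-61.500, -13.000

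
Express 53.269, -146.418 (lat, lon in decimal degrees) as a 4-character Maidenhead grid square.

BO63

Offset from 180°W / 90°S: lon 33.58°, lat 143.27°.
Field: lon ⌊33.58/20⌋ = 1 → B; lat ⌊143.27/10⌋ = 14 → O.
Square: lon ⌊13.58/2⌋ = 6; lat ⌊3.27/1⌋ = 3.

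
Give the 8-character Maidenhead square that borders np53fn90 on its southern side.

NP53fm99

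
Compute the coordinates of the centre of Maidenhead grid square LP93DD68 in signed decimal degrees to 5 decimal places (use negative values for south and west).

Field L=11, P=15: +11·20° lon, +15·10° lat → SW at lon 40°, lat 60°.
Square 9, 3: +9·2° lon, +3·1° lat → SW at lon 58°, lat 63°.
Subsquare d=3, d=3: +3·0.0833333° lon, +3·0.0416667° lat → SW at lon 58.25°, lat 63.125°.
Extended square 6, 8: +6·0.00833333° lon, +8·0.00416667° lat → SW at lon 58.3°, lat 63.1583°.
Cell spans 0.00833333° lon × 0.00416667° lat. Centre is SW corner plus half of each.
latitude 63.16042, longitude 58.30417.

63.16042, 58.30417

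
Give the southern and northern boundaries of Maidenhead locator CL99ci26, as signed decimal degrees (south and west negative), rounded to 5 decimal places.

29.35833, 29.36250

Field C=2, L=11: +2·20° lon, +11·10° lat → SW at lon -140°, lat 20°.
Square 9, 9: +9·2° lon, +9·1° lat → SW at lon -122°, lat 29°.
Subsquare c=2, i=8: +2·0.0833333° lon, +8·0.0416667° lat → SW at lon -121.833°, lat 29.3333°.
Extended square 2, 6: +2·0.00833333° lon, +6·0.00416667° lat → SW at lon -121.817°, lat 29.3583°.
Cell spans 0.00833333° lon × 0.00416667° lat.
south 29.35833, north 29.36250.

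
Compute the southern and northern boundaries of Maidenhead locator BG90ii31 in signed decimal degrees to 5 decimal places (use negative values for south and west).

-29.66250, -29.65833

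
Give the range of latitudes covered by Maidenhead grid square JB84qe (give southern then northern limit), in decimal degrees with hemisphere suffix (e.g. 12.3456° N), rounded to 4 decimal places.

75.8333° S, 75.7917° S

Field J=9, B=1: +9·20° lon, +1·10° lat → SW at lon 0°, lat -80°.
Square 8, 4: +8·2° lon, +4·1° lat → SW at lon 16°, lat -76°.
Subsquare q=16, e=4: +16·0.0833333° lon, +4·0.0416667° lat → SW at lon 17.3333°, lat -75.8333°.
Cell spans 0.0833333° lon × 0.0416667° lat.
south 75.8333° S, north 75.7917° S.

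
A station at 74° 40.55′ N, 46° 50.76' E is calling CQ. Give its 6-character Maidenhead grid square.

Offset from 180°W / 90°S: lon 226.8460°, lat 164.6758°.
Field: lon ⌊226.8460/20⌋ = 11 → L; lat ⌊164.6758/10⌋ = 16 → Q.
Square: lon ⌊6.8460/2⌋ = 3; lat ⌊4.6758/1⌋ = 4.
Subsquare: lon ⌊0.8460/0.0833333⌋ = 10 → k; lat ⌊0.6758/0.0416667⌋ = 16 → q.

LQ34kq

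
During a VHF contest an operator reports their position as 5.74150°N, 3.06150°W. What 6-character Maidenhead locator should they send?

IJ85lr

Offset from 180°W / 90°S: lon 176.9385°, lat 95.7415°.
Field: 176.9385/20 → 8 → I, 95.7415/10 → 9 → J; chars IJ.
Square: 16.9385/2 → 8, 5.7415/1 → 5; chars 85.
Subsquare: 0.9385/0.0833333 → 11 → l, 0.7415/0.0416667 → 17 → r; chars lr.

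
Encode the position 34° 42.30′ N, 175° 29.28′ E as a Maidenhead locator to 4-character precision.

RM74

Offset from 180°W / 90°S: lon 355.49°, lat 124.70°.
Field: lon ⌊355.49/20⌋ = 17 → R; lat ⌊124.70/10⌋ = 12 → M.
Square: lon ⌊15.49/2⌋ = 7; lat ⌊4.70/1⌋ = 4.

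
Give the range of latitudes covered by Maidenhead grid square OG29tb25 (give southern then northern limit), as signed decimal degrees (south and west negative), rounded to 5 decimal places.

Field O=14, G=6: +14·20° lon, +6·10° lat → SW at lon 100°, lat -30°.
Square 2, 9: +2·2° lon, +9·1° lat → SW at lon 104°, lat -21°.
Subsquare t=19, b=1: +19·0.0833333° lon, +1·0.0416667° lat → SW at lon 105.583°, lat -20.9583°.
Extended square 2, 5: +2·0.00833333° lon, +5·0.00416667° lat → SW at lon 105.6°, lat -20.9375°.
Cell spans 0.00833333° lon × 0.00416667° lat.
south -20.93750, north -20.93333.

-20.93750, -20.93333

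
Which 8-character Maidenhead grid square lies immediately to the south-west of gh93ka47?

GH93ka36

Longitude extended square 4; −1 → 3.
Latitude extended square 7; −1 → 6.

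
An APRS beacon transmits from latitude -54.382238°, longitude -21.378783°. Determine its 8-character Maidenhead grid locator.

HD95ho48

Offset from 180°W / 90°S: lon 158.62122°, lat 35.61776°.
Field (20°×10°, letters A–R): 158.62122/20 → 7 → H, 35.61776/10 → 3 → D; chars HD.
Square (2°×1°, digits 0–9): 18.62122/2 → 9, 5.61776/1 → 5; chars 95.
Subsquare (5′×2.5′, letters a–x): 0.62122/0.0833333 → 7 → h, 0.61776/0.0416667 → 14 → o; chars ho.
Extended square (30″×15″, digits 0–9): 0.03788/0.00833333 → 4, 0.03443/0.00416667 → 8; chars 48.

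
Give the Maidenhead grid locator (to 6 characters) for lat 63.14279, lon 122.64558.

PP13hd

Add 180° to longitude and 90° to latitude: 302.6456, 153.1428.
Field (20°×10°, letters A–R): lon ⌊302.6456/20⌋ = 15 → P; lat ⌊153.1428/10⌋ = 15 → P.
Square (2°×1°, digits 0–9): lon ⌊2.6456/2⌋ = 1; lat ⌊3.1428/1⌋ = 3.
Subsquare (5′×2.5′, letters a–x): lon ⌊0.6456/0.0833333⌋ = 7 → h; lat ⌊0.1428/0.0416667⌋ = 3 → d.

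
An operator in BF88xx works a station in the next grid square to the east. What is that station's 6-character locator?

BF98ax

Longitude subsquare x = 23; +1 → 24, wraps to 0 = a, carry into square.
Longitude square 8; +1 → 9.
The latitude characters are unchanged.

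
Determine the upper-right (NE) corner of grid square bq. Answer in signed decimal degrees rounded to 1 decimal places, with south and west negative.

Field B=1, Q=16: +1·20° lon, +16·10° lat → SW at lon -160°, lat 70°.
Cell spans 20° lon × 10° lat. NE corner is SW corner plus one full cell.
latitude 80.0, longitude -140.0.

80.0, -140.0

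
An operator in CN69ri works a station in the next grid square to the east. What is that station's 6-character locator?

CN69si

Longitude subsquare r = 17; +1 → 18 = s.
The latitude characters are unchanged.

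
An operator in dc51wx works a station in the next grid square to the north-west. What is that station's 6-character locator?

Longitude subsquare w = 22; −1 → 21 = v.
Latitude subsquare x = 23; +1 → 24, wraps to 0 = a, carry into square.
Latitude square 1; +1 → 2.

DC52va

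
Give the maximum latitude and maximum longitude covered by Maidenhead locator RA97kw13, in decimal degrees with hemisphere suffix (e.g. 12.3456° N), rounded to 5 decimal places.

Field R=17, A=0: +17·20° lon, +0·10° lat → SW at lon 160°, lat -90°.
Square 9, 7: +9·2° lon, +7·1° lat → SW at lon 178°, lat -83°.
Subsquare k=10, w=22: +10·0.0833333° lon, +22·0.0416667° lat → SW at lon 178.833°, lat -82.0833°.
Extended square 1, 3: +1·0.00833333° lon, +3·0.00416667° lat → SW at lon 178.842°, lat -82.0708°.
Cell spans 0.00833333° lon × 0.00416667° lat. NE corner is SW corner plus one full cell.
latitude 82.06667° S, longitude 178.85000° E.

82.06667° S, 178.85000° E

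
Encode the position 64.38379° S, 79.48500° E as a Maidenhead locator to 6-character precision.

MC95ro

Add 180° to longitude and 90° to latitude: 259.4850, 25.6162.
Field: lon ⌊259.4850/20⌋ = 12 → M; lat ⌊25.6162/10⌋ = 2 → C.
Square: lon ⌊19.4850/2⌋ = 9; lat ⌊5.6162/1⌋ = 5.
Subsquare: lon ⌊1.4850/0.0833333⌋ = 17 → r; lat ⌊0.6162/0.0416667⌋ = 14 → o.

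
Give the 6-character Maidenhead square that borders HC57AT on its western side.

HC47xt

Longitude subsquare a = 0; −1 → -1, wraps to 23 = x, carry into square.
Longitude square 5; −1 → 4.
The latitude characters are unchanged.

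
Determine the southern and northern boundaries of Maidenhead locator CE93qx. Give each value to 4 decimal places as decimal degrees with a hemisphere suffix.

Field C=2, E=4: +2·20° lon, +4·10° lat → SW at lon -140°, lat -50°.
Square 9, 3: +9·2° lon, +3·1° lat → SW at lon -122°, lat -47°.
Subsquare q=16, x=23: +16·0.0833333° lon, +23·0.0416667° lat → SW at lon -120.667°, lat -46.0417°.
Cell spans 0.0833333° lon × 0.0416667° lat.
south 46.0417° S, north 46.0000° S.

46.0417° S, 46.0000° S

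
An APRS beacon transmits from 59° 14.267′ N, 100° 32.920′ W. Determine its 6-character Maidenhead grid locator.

Shift to the Maidenhead origin (180°W, 90°S): lon 79.4513, lat 149.2378.
Field: 79.4513/20 → 3 → D, 149.2378/10 → 14 → O; chars DO.
Square: 19.4513/2 → 9, 9.2378/1 → 9; chars 99.
Subsquare: 1.4513/0.0833333 → 17 → r, 0.2378/0.0416667 → 5 → f; chars rf.

DO99rf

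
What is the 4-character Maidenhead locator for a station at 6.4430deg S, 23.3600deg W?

Add 180° to longitude and 90° to latitude: 156.64, 83.56.
Field (20°×10°, letters A–R): 156.64/20 → 7 → H, 83.56/10 → 8 → I; chars HI.
Square (2°×1°, digits 0–9): 16.64/2 → 8, 3.56/1 → 3; chars 83.

HI83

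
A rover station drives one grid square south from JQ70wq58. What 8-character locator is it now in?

JQ70wq57

Latitude extended square 8; −1 → 7.
The longitude characters are unchanged.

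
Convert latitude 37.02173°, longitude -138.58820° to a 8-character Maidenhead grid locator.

CM07qa95

Offset from 180°W / 90°S: lon 41.41180°, lat 127.02173°.
Field (20°×10°, letters A–R): lon ⌊41.41180/20⌋ = 2 → C; lat ⌊127.02173/10⌋ = 12 → M.
Square (2°×1°, digits 0–9): lon ⌊1.41180/2⌋ = 0; lat ⌊7.02173/1⌋ = 7.
Subsquare (5′×2.5′, letters a–x): lon ⌊1.41180/0.0833333⌋ = 16 → q; lat ⌊0.02173/0.0416667⌋ = 0 → a.
Extended square (30″×15″, digits 0–9): lon ⌊0.07847/0.00833333⌋ = 9; lat ⌊0.02173/0.00416667⌋ = 5.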